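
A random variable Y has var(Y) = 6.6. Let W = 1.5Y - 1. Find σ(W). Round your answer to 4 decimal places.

var(1.5Y - 1) = (1.5)²·6.6 = 14.85
σ(W) = √14.85 ≈ 3.8536

3.8536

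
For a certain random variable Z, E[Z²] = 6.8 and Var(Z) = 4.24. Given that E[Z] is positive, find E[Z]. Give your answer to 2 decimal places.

1.60

(E[Z])² = E[Z²] − Var(Z) = 6.8 − 4.24 = 2.56
E[Z] = √2.56 = 1.6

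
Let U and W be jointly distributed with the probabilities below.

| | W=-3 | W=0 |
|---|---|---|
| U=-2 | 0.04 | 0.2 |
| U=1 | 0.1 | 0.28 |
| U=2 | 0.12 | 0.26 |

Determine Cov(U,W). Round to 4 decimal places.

E[U] = 0.66,  E[W] = -0.78
E[UW] = -0.78
Cov(U,W) = E[UW] − E[U]E[W] = -0.78 − (0.66)(-0.78) = -0.2652

-0.2652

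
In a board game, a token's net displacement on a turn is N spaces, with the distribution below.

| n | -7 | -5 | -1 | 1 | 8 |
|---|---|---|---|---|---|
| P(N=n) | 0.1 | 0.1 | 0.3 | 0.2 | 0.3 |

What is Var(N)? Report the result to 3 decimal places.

E[N] = (-7)(0.1) + (-5)(0.1) + (-1)(0.3) + (1)(0.2) + (8)(0.3) = 1.1
E[N²] = (-7)²(0.1) + (-5)²(0.1) + (-1)²(0.3) + (1)²(0.2) + (8)²(0.3) = 27.1
Var(N) = E[N²] − (E[N])² = 27.1 − (1.1)² = 25.89

25.890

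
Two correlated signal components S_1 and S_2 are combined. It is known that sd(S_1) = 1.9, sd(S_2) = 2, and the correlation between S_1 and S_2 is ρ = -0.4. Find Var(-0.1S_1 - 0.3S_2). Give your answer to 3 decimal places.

0.305

Var(S_1) = (1.9)² = 3.61;  Var(S_2) = (2)² = 4
Cov(S_1,S_2) = ρ·sd(S_1)·sd(S_2) = -0.4·1.9·2 = -1.52
Var(-0.1S_1 - 0.3S_2) = (-0.1)²·Var(S_1) + (-0.3)²·Var(S_2) + 2·(-0.1)·(-0.3)·Cov(S_1,S_2)
= 0.01·3.61 + 0.09·4 + 0.06·-1.52 = 0.3049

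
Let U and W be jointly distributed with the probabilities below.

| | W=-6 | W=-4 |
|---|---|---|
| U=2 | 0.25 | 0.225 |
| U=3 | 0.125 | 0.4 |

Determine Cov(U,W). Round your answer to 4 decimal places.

E[U] = 2.525,  E[W] = -4.75
E[UW] = -11.85
Cov(U,W) = E[UW] − E[U]E[W] = -11.85 − (2.525)(-4.75) = 0.14375

0.1438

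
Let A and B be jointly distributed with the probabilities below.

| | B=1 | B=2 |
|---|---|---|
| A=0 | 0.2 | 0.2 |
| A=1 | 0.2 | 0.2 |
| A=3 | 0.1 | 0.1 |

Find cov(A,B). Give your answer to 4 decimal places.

0.0000

E[A] = 1,  E[B] = 1.5
E[AB] = 1.5
cov(A,B) = E[AB] − E[A]E[B] = 1.5 − (1)(1.5) = 0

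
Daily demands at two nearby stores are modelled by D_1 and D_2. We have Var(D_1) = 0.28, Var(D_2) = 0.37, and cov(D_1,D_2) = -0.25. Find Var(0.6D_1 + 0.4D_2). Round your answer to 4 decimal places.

0.0400

Var(0.6D_1 + 0.4D_2) = (0.6)²·Var(D_1) + (0.4)²·Var(D_2) + 2·(0.6)·(0.4)·cov(D_1,D_2)
= 0.36·0.28 + 0.16·0.37 + 0.48·-0.25 = 0.04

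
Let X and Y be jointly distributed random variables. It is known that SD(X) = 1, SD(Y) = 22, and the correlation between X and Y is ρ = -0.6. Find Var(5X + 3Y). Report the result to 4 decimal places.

Var(X) = (1)² = 1;  Var(Y) = (22)² = 484
Cov(X,Y) = ρ·SD(X)·SD(Y) = -0.6·1·22 = -13.2
Var(5X + 3Y) = (5)²·Var(X) + (3)²·Var(Y) + 2·(5)·(3)·Cov(X,Y)
= 25·1 + 9·484 + 30·-13.2 = 3985

3985.0000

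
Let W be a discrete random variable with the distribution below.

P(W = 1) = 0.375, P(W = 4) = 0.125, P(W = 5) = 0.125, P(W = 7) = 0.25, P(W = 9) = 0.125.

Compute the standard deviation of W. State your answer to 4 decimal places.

2.9554

E[W] = (1)(0.375) + (4)(0.125) + (5)(0.125) + (7)(0.25) + (9)(0.125) = 4.375
E[W²] = (1)²(0.375) + (4)²(0.125) + (5)²(0.125) + (7)²(0.25) + (9)²(0.125) = 27.875
var(W) = E[W²] − (E[W])² = 27.875 − (4.375)² = 8.734375
SD(W) = √8.734375 ≈ 2.9554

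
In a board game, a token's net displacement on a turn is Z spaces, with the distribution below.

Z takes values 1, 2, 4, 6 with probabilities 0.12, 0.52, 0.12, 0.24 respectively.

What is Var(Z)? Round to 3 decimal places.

3.274

E[Z] = (1)(0.12) + (2)(0.52) + (4)(0.12) + (6)(0.24) = 3.08
E[Z²] = (1)²(0.12) + (2)²(0.52) + (4)²(0.12) + (6)²(0.24) = 12.76
Var(Z) = E[Z²] − (E[Z])² = 12.76 − (3.08)² = 3.2736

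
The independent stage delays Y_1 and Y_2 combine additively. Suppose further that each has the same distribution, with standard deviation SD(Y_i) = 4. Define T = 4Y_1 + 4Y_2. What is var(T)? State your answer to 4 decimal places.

var(Y_i) = (4)² = 16
By independence, var(T) = (4)²var(Y_1) + (4)²var(Y_2)
= (4)²·16 + (4)²·16 = 512

512.0000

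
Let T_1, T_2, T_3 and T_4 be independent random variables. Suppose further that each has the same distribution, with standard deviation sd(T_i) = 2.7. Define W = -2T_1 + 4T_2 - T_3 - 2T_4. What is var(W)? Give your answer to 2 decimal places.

var(T_i) = (2.7)² = 7.29
By independence, var(W) = (-2)²var(T_1) + (4)²var(T_2) + (-1)²var(T_3) + (-2)²var(T_4)
= (-2)²·7.29 + (4)²·7.29 + (-1)²·7.29 + (-2)²·7.29 = 182.25

182.25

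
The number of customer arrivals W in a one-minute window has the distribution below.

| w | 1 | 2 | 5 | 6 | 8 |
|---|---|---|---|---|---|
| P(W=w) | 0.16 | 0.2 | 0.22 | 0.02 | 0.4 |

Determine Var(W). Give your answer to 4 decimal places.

7.9796

E[W] = (1)(0.16) + (2)(0.2) + (5)(0.22) + (6)(0.02) + (8)(0.4) = 4.98
E[W²] = (1)²(0.16) + (2)²(0.2) + (5)²(0.22) + (6)²(0.02) + (8)²(0.4) = 32.78
Var(W) = E[W²] − (E[W])² = 32.78 − (4.98)² = 7.9796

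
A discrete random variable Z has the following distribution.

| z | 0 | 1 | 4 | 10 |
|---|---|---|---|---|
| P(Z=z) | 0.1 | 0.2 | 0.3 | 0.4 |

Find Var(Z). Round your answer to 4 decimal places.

15.8400

E[Z] = (0)(0.1) + (1)(0.2) + (4)(0.3) + (10)(0.4) = 5.4
E[Z²] = (0)²(0.1) + (1)²(0.2) + (4)²(0.3) + (10)²(0.4) = 45
Var(Z) = E[Z²] − (E[Z])² = 45 − (5.4)² = 15.84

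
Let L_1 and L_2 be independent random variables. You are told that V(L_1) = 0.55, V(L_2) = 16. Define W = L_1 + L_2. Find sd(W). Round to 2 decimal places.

4.07

By independence, V(W) = (1)²V(L_1) + (1)²V(L_2)
= (1)²·0.55 + (1)²·16 = 16.55
sd(W) = √16.55 ≈ 4.07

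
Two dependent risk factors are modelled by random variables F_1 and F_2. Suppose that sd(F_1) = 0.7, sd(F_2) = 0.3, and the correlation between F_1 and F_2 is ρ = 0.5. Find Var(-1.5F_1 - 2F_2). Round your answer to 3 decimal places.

2.093

Var(F_1) = (0.7)² = 0.49;  Var(F_2) = (0.3)² = 0.09
Cov(F_1,F_2) = ρ·sd(F_1)·sd(F_2) = 0.5·0.7·0.3 = 0.105
Var(-1.5F_1 - 2F_2) = (-1.5)²·Var(F_1) + (-2)²·Var(F_2) + 2·(-1.5)·(-2)·Cov(F_1,F_2)
= 2.25·0.49 + 4·0.09 + 6·0.105 = 2.0925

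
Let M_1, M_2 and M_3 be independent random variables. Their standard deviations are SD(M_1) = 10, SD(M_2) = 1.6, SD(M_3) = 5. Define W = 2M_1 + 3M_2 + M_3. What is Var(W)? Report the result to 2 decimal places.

448.04

Var(M_1) = 100, Var(M_2) = 2.56, Var(M_3) = 25
By independence, Var(W) = (2)²Var(M_1) + (3)²Var(M_2) + (1)²Var(M_3)
= (2)²·100 + (3)²·2.56 + (1)²·25 = 448.04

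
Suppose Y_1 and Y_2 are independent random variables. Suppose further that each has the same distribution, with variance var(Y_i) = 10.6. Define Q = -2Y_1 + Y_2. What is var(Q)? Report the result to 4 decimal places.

By independence, var(Q) = (-2)²var(Y_1) + (1)²var(Y_2)
= (-2)²·10.6 + (1)²·10.6 = 53

53.0000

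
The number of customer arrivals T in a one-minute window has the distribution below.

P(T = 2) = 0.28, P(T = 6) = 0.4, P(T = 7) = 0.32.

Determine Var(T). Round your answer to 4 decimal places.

4.1600

E[T] = (2)(0.28) + (6)(0.4) + (7)(0.32) = 5.2
E[T²] = (2)²(0.28) + (6)²(0.4) + (7)²(0.32) = 31.2
Var(T) = E[T²] − (E[T])² = 31.2 − (5.2)² = 4.16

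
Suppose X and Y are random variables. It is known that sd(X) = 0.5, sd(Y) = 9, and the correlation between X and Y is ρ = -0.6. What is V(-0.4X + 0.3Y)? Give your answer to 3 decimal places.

7.978

V(X) = (0.5)² = 0.25;  V(Y) = (9)² = 81
Cov(X,Y) = ρ·sd(X)·sd(Y) = -0.6·0.5·9 = -2.7
V(-0.4X + 0.3Y) = (-0.4)²·V(X) + (0.3)²·V(Y) + 2·(-0.4)·(0.3)·Cov(X,Y)
= 0.16·0.25 + 0.09·81 + -0.24·-2.7 = 7.978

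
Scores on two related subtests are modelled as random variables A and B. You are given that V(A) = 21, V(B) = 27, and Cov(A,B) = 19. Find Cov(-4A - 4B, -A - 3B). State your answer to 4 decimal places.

Cov(-4A - 4B, -A - 3B) = (-4)(-1)V(A) + (-4)(-3)V(B) + [(-4)(-3) + (-4)(-1)]Cov(A,B)
= 4·21 + 12·27 + 16·19 = 712

712.0000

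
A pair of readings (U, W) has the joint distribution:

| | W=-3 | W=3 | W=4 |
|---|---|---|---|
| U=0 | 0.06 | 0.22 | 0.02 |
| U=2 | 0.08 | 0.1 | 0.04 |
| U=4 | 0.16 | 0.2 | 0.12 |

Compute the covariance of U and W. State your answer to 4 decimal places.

E[U] = 2.36,  E[W] = 1.38
E[UW] = 2.84
cov(U,W) = E[UW] − E[U]E[W] = 2.84 − (2.36)(1.38) = -0.4168

-0.4168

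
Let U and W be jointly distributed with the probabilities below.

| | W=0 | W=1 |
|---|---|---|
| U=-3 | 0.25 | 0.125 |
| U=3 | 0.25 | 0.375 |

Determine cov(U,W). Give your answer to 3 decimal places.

0.375

E[U] = 0.75,  E[W] = 0.5
E[UW] = 0.75
cov(U,W) = E[UW] − E[U]E[W] = 0.75 − (0.75)(0.5) = 0.375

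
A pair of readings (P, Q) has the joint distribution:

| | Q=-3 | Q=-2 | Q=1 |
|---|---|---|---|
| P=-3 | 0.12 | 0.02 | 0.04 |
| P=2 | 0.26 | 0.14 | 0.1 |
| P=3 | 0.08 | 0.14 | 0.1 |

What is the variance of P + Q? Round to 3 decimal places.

E[P] = 1.42,  E[Q] = -1.74,  E[PQ] = -2.1
V(P) = 6.5 − (1.42)² = 4.4836;  V(Q) = 5.58 − (-1.74)² = 2.5524
cov(P,Q) = -2.1 − (1.42)(-1.74) = 0.3708
V(P + Q) = (1)²·4.4836 + (1)²·2.5524 + 2·(1)·(1)·0.3708 = 7.7776

7.778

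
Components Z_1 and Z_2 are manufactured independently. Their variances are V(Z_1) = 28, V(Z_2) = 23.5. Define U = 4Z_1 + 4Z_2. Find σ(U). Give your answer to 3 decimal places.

By independence, V(U) = (4)²V(Z_1) + (4)²V(Z_2)
= (4)²·28 + (4)²·23.5 = 824
σ(U) = √824 ≈ 28.705

28.705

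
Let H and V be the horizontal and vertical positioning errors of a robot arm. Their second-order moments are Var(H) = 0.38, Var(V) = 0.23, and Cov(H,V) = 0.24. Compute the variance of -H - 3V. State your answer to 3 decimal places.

Var(-H - 3V) = (-1)²·Var(H) + (-3)²·Var(V) + 2·(-1)·(-3)·Cov(H,V)
= 1·0.38 + 9·0.23 + 6·0.24 = 3.89

3.890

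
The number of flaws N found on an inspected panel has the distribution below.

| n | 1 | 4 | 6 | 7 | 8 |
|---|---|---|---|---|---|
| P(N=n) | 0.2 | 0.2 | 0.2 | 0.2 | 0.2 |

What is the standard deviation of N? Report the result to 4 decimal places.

E[N] = (1)(0.2) + (4)(0.2) + (6)(0.2) + (7)(0.2) + (8)(0.2) = 5.2
E[N²] = (1)²(0.2) + (4)²(0.2) + (6)²(0.2) + (7)²(0.2) + (8)²(0.2) = 33.2
Var(N) = E[N²] − (E[N])² = 33.2 − (5.2)² = 6.16
SD(N) = √6.16 ≈ 2.4819

2.4819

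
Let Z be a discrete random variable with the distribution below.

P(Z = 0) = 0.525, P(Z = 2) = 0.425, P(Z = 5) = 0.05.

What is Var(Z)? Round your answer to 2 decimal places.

1.74

E[Z] = (0)(0.525) + (2)(0.425) + (5)(0.05) = 1.1
E[Z²] = (0)²(0.525) + (2)²(0.425) + (5)²(0.05) = 2.95
Var(Z) = E[Z²] − (E[Z])² = 2.95 − (1.1)² = 1.74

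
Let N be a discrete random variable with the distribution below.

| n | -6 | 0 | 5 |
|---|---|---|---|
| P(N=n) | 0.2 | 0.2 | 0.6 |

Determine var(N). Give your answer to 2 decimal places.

18.96

E[N] = (-6)(0.2) + (0)(0.2) + (5)(0.6) = 1.8
E[N²] = (-6)²(0.2) + (0)²(0.2) + (5)²(0.6) = 22.2
var(N) = E[N²] − (E[N])² = 22.2 − (1.8)² = 18.96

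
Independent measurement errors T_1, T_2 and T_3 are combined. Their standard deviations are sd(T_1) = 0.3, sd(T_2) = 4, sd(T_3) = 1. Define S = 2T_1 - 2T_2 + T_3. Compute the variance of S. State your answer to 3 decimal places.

65.360

var(T_1) = 0.09, var(T_2) = 16, var(T_3) = 1
By independence, var(S) = (2)²var(T_1) + (-2)²var(T_2) + (1)²var(T_3)
= (2)²·0.09 + (-2)²·16 + (1)²·1 = 65.36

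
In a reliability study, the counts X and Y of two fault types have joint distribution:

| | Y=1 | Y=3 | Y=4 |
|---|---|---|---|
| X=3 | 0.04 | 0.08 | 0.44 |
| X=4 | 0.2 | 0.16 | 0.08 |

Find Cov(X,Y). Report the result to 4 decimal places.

E[X] = 3.44,  E[Y] = 3.04
E[XY] = 10.12
Cov(X,Y) = E[XY] − E[X]E[Y] = 10.12 − (3.44)(3.04) = -0.3376

-0.3376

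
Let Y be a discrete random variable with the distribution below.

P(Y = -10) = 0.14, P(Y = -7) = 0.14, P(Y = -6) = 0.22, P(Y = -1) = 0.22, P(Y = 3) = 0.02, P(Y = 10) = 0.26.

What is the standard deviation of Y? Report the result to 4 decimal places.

7.3207

E[Y] = (-10)(0.14) + (-7)(0.14) + (-6)(0.22) + (-1)(0.22) + (3)(0.02) + (10)(0.26) = -1.26
E[Y²] = (-10)²(0.14) + (-7)²(0.14) + (-6)²(0.22) + (-1)²(0.22) + (3)²(0.02) + (10)²(0.26) = 55.18
var(Y) = E[Y²] − (E[Y])² = 55.18 − (-1.26)² = 53.5924
SD(Y) = √53.5924 ≈ 7.3207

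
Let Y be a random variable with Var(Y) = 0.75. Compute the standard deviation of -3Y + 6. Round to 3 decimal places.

Var(-3Y + 6) = (-3)²·0.75 = 6.75
SD(-3Y + 6) = √6.75 ≈ 2.598

2.598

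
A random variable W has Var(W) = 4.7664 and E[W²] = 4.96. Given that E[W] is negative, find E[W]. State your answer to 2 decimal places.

(E[W])² = E[W²] − Var(W) = 4.96 − 4.7664 = 0.1936
E[W] = −√0.1936 = -0.44

-0.44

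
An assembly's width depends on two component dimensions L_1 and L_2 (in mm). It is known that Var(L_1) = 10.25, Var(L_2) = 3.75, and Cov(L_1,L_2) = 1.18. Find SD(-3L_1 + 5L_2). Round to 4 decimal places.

Var(-3L_1 + 5L_2) = (-3)²·Var(L_1) + (5)²·Var(L_2) + 2·(-3)·(5)·Cov(L_1,L_2)
= 9·10.25 + 25·3.75 + -30·1.18 = 150.6
SD(-3L_1 + 5L_2) = √150.6 ≈ 12.2719

12.2719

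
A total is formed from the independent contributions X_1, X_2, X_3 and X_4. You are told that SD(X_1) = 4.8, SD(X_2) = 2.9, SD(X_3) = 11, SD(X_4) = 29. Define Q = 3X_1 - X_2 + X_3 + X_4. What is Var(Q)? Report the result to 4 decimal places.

Var(X_1) = 23.04, Var(X_2) = 8.41, Var(X_3) = 121, Var(X_4) = 841
By independence, Var(Q) = (3)²Var(X_1) + (-1)²Var(X_2) + (1)²Var(X_3) + (1)²Var(X_4)
= (3)²·23.04 + (-1)²·8.41 + (1)²·121 + (1)²·841 = 1177.77

1177.7700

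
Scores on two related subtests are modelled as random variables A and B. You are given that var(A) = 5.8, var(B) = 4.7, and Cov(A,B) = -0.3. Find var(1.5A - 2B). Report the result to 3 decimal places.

33.650

var(1.5A - 2B) = (1.5)²·var(A) + (-2)²·var(B) + 2·(1.5)·(-2)·Cov(A,B)
= 2.25·5.8 + 4·4.7 + -6·-0.3 = 33.65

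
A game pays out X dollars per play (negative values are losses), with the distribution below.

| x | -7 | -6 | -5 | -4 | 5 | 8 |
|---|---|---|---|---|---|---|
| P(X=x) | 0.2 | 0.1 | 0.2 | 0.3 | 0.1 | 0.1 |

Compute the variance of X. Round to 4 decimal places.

E[X] = (-7)(0.2) + (-6)(0.1) + (-5)(0.2) + (-4)(0.3) + (5)(0.1) + (8)(0.1) = -2.9
E[X²] = (-7)²(0.2) + (-6)²(0.1) + (-5)²(0.2) + (-4)²(0.3) + (5)²(0.1) + (8)²(0.1) = 32.1
Var(X) = E[X²] − (E[X])² = 32.1 − (-2.9)² = 23.69

23.6900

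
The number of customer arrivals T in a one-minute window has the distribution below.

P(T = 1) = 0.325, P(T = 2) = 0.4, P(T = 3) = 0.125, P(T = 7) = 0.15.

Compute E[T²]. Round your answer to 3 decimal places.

E[T²] = (1)²(0.325) + (2)²(0.4) + (3)²(0.125) + (7)²(0.15) = 10.4

10.400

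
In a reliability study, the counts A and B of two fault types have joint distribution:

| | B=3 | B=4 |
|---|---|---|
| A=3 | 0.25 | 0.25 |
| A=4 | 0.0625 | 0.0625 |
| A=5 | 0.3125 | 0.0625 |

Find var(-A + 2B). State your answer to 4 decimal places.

2.3594

E[A] = 3.875,  E[B] = 3.375,  E[AB] = 12.9375
var(A) = 15.875 − (3.875)² = 0.859375;  var(B) = 11.625 − (3.375)² = 0.234375
Cov(A,B) = 12.9375 − (3.875)(3.375) = -0.140625
var(-A + 2B) = (-1)²·0.859375 + (2)²·0.234375 + 2·(-1)·(2)·-0.140625 = 2.359375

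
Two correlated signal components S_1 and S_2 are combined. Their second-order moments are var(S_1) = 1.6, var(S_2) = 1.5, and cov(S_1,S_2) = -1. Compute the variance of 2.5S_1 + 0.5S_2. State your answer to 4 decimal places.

var(2.5S_1 + 0.5S_2) = (2.5)²·var(S_1) + (0.5)²·var(S_2) + 2·(2.5)·(0.5)·cov(S_1,S_2)
= 6.25·1.6 + 0.25·1.5 + 2.5·-1 = 7.875

7.8750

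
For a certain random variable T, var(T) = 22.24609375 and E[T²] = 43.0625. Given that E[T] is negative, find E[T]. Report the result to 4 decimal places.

-4.5625

(E[T])² = E[T²] − var(T) = 43.0625 − 22.24609375 = 20.81640625
E[T] = −√20.81640625 = -4.5625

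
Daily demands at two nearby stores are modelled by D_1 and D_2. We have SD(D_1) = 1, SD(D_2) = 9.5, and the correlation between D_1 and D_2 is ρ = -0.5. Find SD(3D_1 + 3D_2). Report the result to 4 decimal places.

Var(D_1) = (1)² = 1;  Var(D_2) = (9.5)² = 90.25
Cov(D_1,D_2) = ρ·SD(D_1)·SD(D_2) = -0.5·1·9.5 = -4.75
Var(3D_1 + 3D_2) = (3)²·Var(D_1) + (3)²·Var(D_2) + 2·(3)·(3)·Cov(D_1,D_2)
= 9·1 + 9·90.25 + 18·-4.75 = 735.75
SD(3D_1 + 3D_2) = √735.75 ≈ 27.1247

27.1247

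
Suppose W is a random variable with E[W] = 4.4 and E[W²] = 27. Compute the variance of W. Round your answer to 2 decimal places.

V(W) = 27 − (4.4)² = 7.64

7.64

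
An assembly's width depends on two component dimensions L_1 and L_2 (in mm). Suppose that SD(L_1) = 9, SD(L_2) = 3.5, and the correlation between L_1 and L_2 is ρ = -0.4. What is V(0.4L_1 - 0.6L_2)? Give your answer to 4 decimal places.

V(L_1) = (9)² = 81;  V(L_2) = (3.5)² = 12.25
cov(L_1,L_2) = ρ·SD(L_1)·SD(L_2) = -0.4·9·3.5 = -12.6
V(0.4L_1 - 0.6L_2) = (0.4)²·V(L_1) + (-0.6)²·V(L_2) + 2·(0.4)·(-0.6)·cov(L_1,L_2)
= 0.16·81 + 0.36·12.25 + -0.48·-12.6 = 23.418

23.4180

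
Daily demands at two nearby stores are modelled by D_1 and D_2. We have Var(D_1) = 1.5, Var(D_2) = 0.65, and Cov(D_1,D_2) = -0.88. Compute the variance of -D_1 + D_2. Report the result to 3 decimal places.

Var(-D_1 + D_2) = (-1)²·Var(D_1) + (1)²·Var(D_2) + 2·(-1)·(1)·Cov(D_1,D_2)
= 1·1.5 + 1·0.65 + -2·-0.88 = 3.91

3.910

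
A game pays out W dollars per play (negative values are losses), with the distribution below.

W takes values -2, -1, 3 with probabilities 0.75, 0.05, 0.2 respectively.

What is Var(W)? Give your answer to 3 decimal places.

3.948

E[W] = (-2)(0.75) + (-1)(0.05) + (3)(0.2) = -0.95
E[W²] = (-2)²(0.75) + (-1)²(0.05) + (3)²(0.2) = 4.85
Var(W) = E[W²] − (E[W])² = 4.85 − (-0.95)² = 3.9475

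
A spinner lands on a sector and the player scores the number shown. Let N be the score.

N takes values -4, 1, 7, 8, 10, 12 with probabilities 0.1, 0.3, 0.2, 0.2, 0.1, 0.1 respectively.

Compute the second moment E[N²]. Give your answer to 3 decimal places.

E[N²] = (-4)²(0.1) + (1)²(0.3) + (7)²(0.2) + (8)²(0.2) + (10)²(0.1) + (12)²(0.1) = 48.9

48.900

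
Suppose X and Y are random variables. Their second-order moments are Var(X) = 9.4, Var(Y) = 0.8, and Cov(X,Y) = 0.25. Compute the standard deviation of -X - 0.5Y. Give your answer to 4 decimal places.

Var(-X - 0.5Y) = (-1)²·Var(X) + (-0.5)²·Var(Y) + 2·(-1)·(-0.5)·Cov(X,Y)
= 1·9.4 + 0.25·0.8 + 1·0.25 = 9.85
SD(-X - 0.5Y) = √9.85 ≈ 3.1385

3.1385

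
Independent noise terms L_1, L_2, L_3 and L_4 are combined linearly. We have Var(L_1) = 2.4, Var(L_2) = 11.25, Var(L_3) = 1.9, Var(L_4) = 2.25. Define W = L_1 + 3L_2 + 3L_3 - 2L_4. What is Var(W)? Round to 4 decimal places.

129.7500

By independence, Var(W) = (1)²Var(L_1) + (3)²Var(L_2) + (3)²Var(L_3) + (-2)²Var(L_4)
= (1)²·2.4 + (3)²·11.25 + (3)²·1.9 + (-2)²·2.25 = 129.75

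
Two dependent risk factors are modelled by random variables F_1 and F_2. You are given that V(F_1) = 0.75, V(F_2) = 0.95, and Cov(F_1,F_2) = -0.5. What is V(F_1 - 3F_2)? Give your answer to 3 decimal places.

V(F_1 - 3F_2) = (1)²·V(F_1) + (-3)²·V(F_2) + 2·(1)·(-3)·Cov(F_1,F_2)
= 1·0.75 + 9·0.95 + -6·-0.5 = 12.3

12.300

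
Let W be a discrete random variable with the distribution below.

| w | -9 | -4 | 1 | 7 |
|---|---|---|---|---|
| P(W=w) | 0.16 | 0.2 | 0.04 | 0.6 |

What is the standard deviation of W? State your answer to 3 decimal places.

6.450

E[W] = (-9)(0.16) + (-4)(0.2) + (1)(0.04) + (7)(0.6) = 2
E[W²] = (-9)²(0.16) + (-4)²(0.2) + (1)²(0.04) + (7)²(0.6) = 45.6
Var(W) = E[W²] − (E[W])² = 45.6 − (2)² = 41.6
sd(W) = √41.6 ≈ 6.450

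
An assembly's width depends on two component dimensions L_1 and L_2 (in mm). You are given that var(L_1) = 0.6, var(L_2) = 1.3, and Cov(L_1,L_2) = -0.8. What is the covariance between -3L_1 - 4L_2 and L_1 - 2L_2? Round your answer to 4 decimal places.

7.0000

Cov(-3L_1 - 4L_2, L_1 - 2L_2) = (-3)(1)var(L_1) + (-4)(-2)var(L_2) + [(-3)(-2) + (-4)(1)]Cov(L_1,L_2)
= -3·0.6 + 8·1.3 + 2·-0.8 = 7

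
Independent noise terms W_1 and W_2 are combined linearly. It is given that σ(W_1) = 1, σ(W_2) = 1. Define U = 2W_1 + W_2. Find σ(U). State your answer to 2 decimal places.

var(W_1) = 1, var(W_2) = 1
By independence, var(U) = (2)²var(W_1) + (1)²var(W_2)
= (2)²·1 + (1)²·1 = 5
σ(U) = √5 ≈ 2.24

2.24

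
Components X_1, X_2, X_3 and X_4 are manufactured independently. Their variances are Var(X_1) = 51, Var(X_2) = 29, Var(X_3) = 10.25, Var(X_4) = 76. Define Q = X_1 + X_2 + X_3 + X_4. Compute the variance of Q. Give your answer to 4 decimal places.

By independence, Var(Q) = (1)²Var(X_1) + (1)²Var(X_2) + (1)²Var(X_3) + (1)²Var(X_4)
= (1)²·51 + (1)²·29 + (1)²·10.25 + (1)²·76 = 166.25

166.2500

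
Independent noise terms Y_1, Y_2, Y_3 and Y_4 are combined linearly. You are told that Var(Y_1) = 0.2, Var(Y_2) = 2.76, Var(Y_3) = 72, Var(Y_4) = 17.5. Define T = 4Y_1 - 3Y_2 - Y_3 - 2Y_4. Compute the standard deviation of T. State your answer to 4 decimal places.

13.0399

By independence, Var(T) = (4)²Var(Y_1) + (-3)²Var(Y_2) + (-1)²Var(Y_3) + (-2)²Var(Y_4)
= (4)²·0.2 + (-3)²·2.76 + (-1)²·72 + (-2)²·17.5 = 170.04
sd(T) = √170.04 ≈ 13.0399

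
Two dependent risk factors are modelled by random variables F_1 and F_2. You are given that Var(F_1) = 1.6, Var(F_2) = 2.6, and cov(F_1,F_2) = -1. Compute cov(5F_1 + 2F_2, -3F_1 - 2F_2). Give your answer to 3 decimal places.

cov(5F_1 + 2F_2, -3F_1 - 2F_2) = (5)(-3)Var(F_1) + (2)(-2)Var(F_2) + [(5)(-2) + (2)(-3)]cov(F_1,F_2)
= -15·1.6 + -4·2.6 + -16·-1 = -18.4

-18.400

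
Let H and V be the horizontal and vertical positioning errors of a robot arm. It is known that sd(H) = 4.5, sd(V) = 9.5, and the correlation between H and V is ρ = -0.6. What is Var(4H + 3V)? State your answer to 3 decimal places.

520.650

Var(H) = (4.5)² = 20.25;  Var(V) = (9.5)² = 90.25
Cov(H,V) = ρ·sd(H)·sd(V) = -0.6·4.5·9.5 = -25.65
Var(4H + 3V) = (4)²·Var(H) + (3)²·Var(V) + 2·(4)·(3)·Cov(H,V)
= 16·20.25 + 9·90.25 + 24·-25.65 = 520.65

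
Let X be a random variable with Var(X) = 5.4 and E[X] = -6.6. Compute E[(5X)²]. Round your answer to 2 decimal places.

E[5X] = 5·-6.6 = -33
Var(5X) = (5)²·5.4 = 135
E[(5X)²] = Var((5X)) + (E[(5X)])² = 135 + (-33)² = 1224

1224.00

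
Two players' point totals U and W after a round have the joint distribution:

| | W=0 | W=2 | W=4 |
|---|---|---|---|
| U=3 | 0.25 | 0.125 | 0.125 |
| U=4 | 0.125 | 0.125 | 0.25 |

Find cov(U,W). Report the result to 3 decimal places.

E[U] = 3.5,  E[W] = 2
E[UW] = 7.25
cov(U,W) = E[UW] − E[U]E[W] = 7.25 − (3.5)(2) = 0.25

0.250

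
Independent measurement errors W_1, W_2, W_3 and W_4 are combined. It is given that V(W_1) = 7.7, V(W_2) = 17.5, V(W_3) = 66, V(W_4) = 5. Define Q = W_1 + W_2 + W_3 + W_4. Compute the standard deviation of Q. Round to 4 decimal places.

By independence, V(Q) = (1)²V(W_1) + (1)²V(W_2) + (1)²V(W_3) + (1)²V(W_4)
= (1)²·7.7 + (1)²·17.5 + (1)²·66 + (1)²·5 = 96.2
σ(Q) = √96.2 ≈ 9.8082

9.8082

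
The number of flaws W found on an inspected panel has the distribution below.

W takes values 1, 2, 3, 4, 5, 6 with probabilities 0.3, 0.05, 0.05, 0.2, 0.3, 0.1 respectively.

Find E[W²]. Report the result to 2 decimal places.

E[W²] = (1)²(0.3) + (2)²(0.05) + (3)²(0.05) + (4)²(0.2) + (5)²(0.3) + (6)²(0.1) = 15.25

15.25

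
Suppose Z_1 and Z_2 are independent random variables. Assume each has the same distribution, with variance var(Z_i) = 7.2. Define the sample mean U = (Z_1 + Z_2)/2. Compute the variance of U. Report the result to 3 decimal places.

By independence, var(U) = (0.5)²var(Z_1) + (0.5)²var(Z_2)
= (0.5)²·7.2 + (0.5)²·7.2 = 3.6

3.600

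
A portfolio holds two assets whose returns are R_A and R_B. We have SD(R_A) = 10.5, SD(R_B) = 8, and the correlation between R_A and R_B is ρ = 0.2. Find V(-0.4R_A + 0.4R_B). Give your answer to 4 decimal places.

V(R_A) = (10.5)² = 110.25;  V(R_B) = (8)² = 64
cov(R_A,R_B) = ρ·SD(R_A)·SD(R_B) = 0.2·10.5·8 = 16.8
V(-0.4R_A + 0.4R_B) = (-0.4)²·V(R_A) + (0.4)²·V(R_B) + 2·(-0.4)·(0.4)·cov(R_A,R_B)
= 0.16·110.25 + 0.16·64 + -0.32·16.8 = 22.504

22.5040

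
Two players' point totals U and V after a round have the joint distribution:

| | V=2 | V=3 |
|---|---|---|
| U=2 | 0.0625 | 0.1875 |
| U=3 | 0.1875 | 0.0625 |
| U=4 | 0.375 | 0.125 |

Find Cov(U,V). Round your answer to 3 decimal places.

-0.156

E[U] = 3.25,  E[V] = 2.375
E[UV] = 7.5625
Cov(U,V) = E[UV] − E[U]E[V] = 7.5625 − (3.25)(2.375) = -0.15625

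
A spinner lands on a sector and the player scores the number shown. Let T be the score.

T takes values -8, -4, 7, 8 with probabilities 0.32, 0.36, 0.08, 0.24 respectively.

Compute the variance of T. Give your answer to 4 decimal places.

E[T] = (-8)(0.32) + (-4)(0.36) + (7)(0.08) + (8)(0.24) = -1.52
E[T²] = (-8)²(0.32) + (-4)²(0.36) + (7)²(0.08) + (8)²(0.24) = 45.52
var(T) = E[T²] − (E[T])² = 45.52 − (-1.52)² = 43.2096

43.2096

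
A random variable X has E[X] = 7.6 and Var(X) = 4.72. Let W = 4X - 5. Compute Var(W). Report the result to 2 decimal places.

75.52

Var(4X - 5) = (4)²·Var(X) = 16·4.72 = 75.52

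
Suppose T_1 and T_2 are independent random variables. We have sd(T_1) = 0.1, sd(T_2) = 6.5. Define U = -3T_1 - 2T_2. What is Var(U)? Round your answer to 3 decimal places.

Var(T_1) = 0.01, Var(T_2) = 42.25
By independence, Var(U) = (-3)²Var(T_1) + (-2)²Var(T_2)
= (-3)²·0.01 + (-2)²·42.25 = 169.09

169.090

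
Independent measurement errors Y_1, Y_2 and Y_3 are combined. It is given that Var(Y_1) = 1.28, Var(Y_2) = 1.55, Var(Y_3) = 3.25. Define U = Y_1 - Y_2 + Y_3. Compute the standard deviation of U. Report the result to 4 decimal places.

2.4658

By independence, Var(U) = (1)²Var(Y_1) + (-1)²Var(Y_2) + (1)²Var(Y_3)
= (1)²·1.28 + (-1)²·1.55 + (1)²·3.25 = 6.08
sd(U) = √6.08 ≈ 2.4658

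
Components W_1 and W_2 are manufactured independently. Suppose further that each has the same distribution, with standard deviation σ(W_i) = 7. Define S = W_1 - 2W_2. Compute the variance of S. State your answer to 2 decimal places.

245.00

V(W_i) = (7)² = 49
By independence, V(S) = (1)²V(W_1) + (-2)²V(W_2)
= (1)²·49 + (-2)²·49 = 245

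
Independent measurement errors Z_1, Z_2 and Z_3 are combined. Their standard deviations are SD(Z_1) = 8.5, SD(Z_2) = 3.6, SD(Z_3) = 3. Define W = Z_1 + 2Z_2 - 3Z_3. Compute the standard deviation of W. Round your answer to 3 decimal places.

var(Z_1) = 72.25, var(Z_2) = 12.96, var(Z_3) = 9
By independence, var(W) = (1)²var(Z_1) + (2)²var(Z_2) + (-3)²var(Z_3)
= (1)²·72.25 + (2)²·12.96 + (-3)²·9 = 205.09
SD(W) = √205.09 ≈ 14.321

14.321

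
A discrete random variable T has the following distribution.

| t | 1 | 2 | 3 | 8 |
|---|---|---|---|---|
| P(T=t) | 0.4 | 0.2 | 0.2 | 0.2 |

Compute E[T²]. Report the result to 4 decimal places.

15.8000

E[T²] = (1)²(0.4) + (2)²(0.2) + (3)²(0.2) + (8)²(0.2) = 15.8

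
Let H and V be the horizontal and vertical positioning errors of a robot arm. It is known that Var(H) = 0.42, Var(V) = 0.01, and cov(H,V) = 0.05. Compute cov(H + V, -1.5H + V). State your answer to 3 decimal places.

-0.645

cov(H + V, -1.5H + V) = (1)(-1.5)Var(H) + (1)(1)Var(V) + [(1)(1) + (1)(-1.5)]cov(H,V)
= -1.5·0.42 + 1·0.01 + -0.5·0.05 = -0.645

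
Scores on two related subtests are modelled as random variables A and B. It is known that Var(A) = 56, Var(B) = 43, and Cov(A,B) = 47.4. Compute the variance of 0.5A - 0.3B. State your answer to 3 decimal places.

Var(0.5A - 0.3B) = (0.5)²·Var(A) + (-0.3)²·Var(B) + 2·(0.5)·(-0.3)·Cov(A,B)
= 0.25·56 + 0.09·43 + -0.3·47.4 = 3.65

3.650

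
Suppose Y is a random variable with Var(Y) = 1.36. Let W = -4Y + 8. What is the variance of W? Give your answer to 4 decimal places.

21.7600

Var(-4Y + 8) = (-4)²·Var(Y) = 16·1.36 = 21.76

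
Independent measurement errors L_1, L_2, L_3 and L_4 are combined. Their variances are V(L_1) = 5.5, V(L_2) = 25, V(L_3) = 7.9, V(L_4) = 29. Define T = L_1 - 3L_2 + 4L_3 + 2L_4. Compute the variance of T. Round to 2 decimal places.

By independence, V(T) = (1)²V(L_1) + (-3)²V(L_2) + (4)²V(L_3) + (2)²V(L_4)
= (1)²·5.5 + (-3)²·25 + (4)²·7.9 + (2)²·29 = 472.9

472.90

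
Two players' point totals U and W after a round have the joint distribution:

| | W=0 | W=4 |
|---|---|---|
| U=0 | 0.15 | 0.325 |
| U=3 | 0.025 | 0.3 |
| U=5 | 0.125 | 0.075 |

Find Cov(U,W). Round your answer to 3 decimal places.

-0.430

E[U] = 1.975,  E[W] = 2.8
E[UW] = 5.1
Cov(U,W) = E[UW] − E[U]E[W] = 5.1 − (1.975)(2.8) = -0.43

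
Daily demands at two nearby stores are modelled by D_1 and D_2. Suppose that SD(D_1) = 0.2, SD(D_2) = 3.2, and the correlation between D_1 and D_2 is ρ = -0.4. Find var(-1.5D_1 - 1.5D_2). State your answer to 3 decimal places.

21.978

var(D_1) = (0.2)² = 0.04;  var(D_2) = (3.2)² = 10.24
Cov(D_1,D_2) = ρ·SD(D_1)·SD(D_2) = -0.4·0.2·3.2 = -0.256
var(-1.5D_1 - 1.5D_2) = (-1.5)²·var(D_1) + (-1.5)²·var(D_2) + 2·(-1.5)·(-1.5)·Cov(D_1,D_2)
= 2.25·0.04 + 2.25·10.24 + 4.5·-0.256 = 21.978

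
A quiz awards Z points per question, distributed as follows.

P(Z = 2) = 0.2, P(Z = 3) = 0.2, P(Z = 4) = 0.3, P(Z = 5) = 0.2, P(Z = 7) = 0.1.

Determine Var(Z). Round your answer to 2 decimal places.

2.09

E[Z] = (2)(0.2) + (3)(0.2) + (4)(0.3) + (5)(0.2) + (7)(0.1) = 3.9
E[Z²] = (2)²(0.2) + (3)²(0.2) + (4)²(0.3) + (5)²(0.2) + (7)²(0.1) = 17.3
Var(Z) = E[Z²] − (E[Z])² = 17.3 − (3.9)² = 2.09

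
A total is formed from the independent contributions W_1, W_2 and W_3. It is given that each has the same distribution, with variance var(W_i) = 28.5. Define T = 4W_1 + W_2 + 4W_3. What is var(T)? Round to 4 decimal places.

By independence, var(T) = (4)²var(W_1) + (1)²var(W_2) + (4)²var(W_3)
= (4)²·28.5 + (1)²·28.5 + (4)²·28.5 = 940.5

940.5000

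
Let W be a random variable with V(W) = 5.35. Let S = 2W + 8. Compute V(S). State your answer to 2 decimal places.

V(2W + 8) = (2)²·V(W) = 4·5.35 = 21.4

21.40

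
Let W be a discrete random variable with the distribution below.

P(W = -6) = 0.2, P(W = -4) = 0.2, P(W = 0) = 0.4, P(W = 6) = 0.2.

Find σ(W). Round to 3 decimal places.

E[W] = (-6)(0.2) + (-4)(0.2) + (0)(0.4) + (6)(0.2) = -0.8
E[W²] = (-6)²(0.2) + (-4)²(0.2) + (0)²(0.4) + (6)²(0.2) = 17.6
var(W) = E[W²] − (E[W])² = 17.6 − (-0.8)² = 16.96
σ(W) = √16.96 ≈ 4.118

4.118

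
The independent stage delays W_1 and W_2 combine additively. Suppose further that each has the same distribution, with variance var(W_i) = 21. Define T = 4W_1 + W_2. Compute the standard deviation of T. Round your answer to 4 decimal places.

By independence, var(T) = (4)²var(W_1) + (1)²var(W_2)
= (4)²·21 + (1)²·21 = 357
sd(T) = √357 ≈ 18.8944

18.8944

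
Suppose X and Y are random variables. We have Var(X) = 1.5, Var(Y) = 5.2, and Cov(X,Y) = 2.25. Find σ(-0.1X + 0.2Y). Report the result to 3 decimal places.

Var(-0.1X + 0.2Y) = (-0.1)²·Var(X) + (0.2)²·Var(Y) + 2·(-0.1)·(0.2)·Cov(X,Y)
= 0.01·1.5 + 0.04·5.2 + -0.04·2.25 = 0.133
σ(-0.1X + 0.2Y) = √0.133 ≈ 0.365

0.365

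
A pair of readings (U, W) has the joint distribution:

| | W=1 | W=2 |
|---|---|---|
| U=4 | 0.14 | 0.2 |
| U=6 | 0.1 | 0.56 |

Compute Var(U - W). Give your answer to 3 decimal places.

E[U] = 5.32,  E[W] = 1.76,  E[UW] = 9.48
Var(U) = 29.2 − (5.32)² = 0.8976;  Var(W) = 3.28 − (1.76)² = 0.1824
cov(U,W) = 9.48 − (5.32)(1.76) = 0.1168
Var(U - W) = (1)²·0.8976 + (-1)²·0.1824 + 2·(1)·(-1)·0.1168 = 0.8464

0.846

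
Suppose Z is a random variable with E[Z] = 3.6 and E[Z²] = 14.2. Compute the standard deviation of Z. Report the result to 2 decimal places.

1.11

Var(Z) = 14.2 − (3.6)² = 1.24
SD(Z) = √1.24 ≈ 1.11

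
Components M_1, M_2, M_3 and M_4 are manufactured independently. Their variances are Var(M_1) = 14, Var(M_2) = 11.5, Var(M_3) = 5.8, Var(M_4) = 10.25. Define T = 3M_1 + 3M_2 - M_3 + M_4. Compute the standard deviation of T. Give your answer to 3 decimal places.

15.670

By independence, Var(T) = (3)²Var(M_1) + (3)²Var(M_2) + (-1)²Var(M_3) + (1)²Var(M_4)
= (3)²·14 + (3)²·11.5 + (-1)²·5.8 + (1)²·10.25 = 245.55
SD(T) = √245.55 ≈ 15.670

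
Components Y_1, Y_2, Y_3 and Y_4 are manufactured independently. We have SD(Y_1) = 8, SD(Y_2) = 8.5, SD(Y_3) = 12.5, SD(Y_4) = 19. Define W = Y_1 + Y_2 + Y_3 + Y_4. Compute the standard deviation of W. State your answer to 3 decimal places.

V(Y_1) = 64, V(Y_2) = 72.25, V(Y_3) = 156.25, V(Y_4) = 361
By independence, V(W) = (1)²V(Y_1) + (1)²V(Y_2) + (1)²V(Y_3) + (1)²V(Y_4)
= (1)²·64 + (1)²·72.25 + (1)²·156.25 + (1)²·361 = 653.5
SD(W) = √653.5 ≈ 25.564

25.564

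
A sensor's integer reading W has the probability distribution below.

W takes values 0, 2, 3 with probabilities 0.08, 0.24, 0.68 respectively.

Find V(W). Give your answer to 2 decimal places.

0.73

E[W] = (0)(0.08) + (2)(0.24) + (3)(0.68) = 2.52
E[W²] = (0)²(0.08) + (2)²(0.24) + (3)²(0.68) = 7.08
V(W) = E[W²] − (E[W])² = 7.08 − (2.52)² = 0.7296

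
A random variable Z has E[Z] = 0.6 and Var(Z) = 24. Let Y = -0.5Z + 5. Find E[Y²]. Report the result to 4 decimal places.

28.0900

E[-0.5Z + 5] = -0.5·0.6 + 5 = 4.7
Var(-0.5Z + 5) = (-0.5)²·24 = 6
E[Y²] = Var(Y) + (E[Y])² = 6 + (4.7)² = 28.09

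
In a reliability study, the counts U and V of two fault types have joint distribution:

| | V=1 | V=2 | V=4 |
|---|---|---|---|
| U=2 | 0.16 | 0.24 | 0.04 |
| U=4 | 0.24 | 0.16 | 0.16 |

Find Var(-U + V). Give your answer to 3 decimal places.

1.866

E[U] = 3.12,  E[V] = 2,  E[UV] = 6.4
Var(U) = 10.72 − (3.12)² = 0.9856;  Var(V) = 5.2 − (2)² = 1.2
Cov(U,V) = 6.4 − (3.12)(2) = 0.16
Var(-U + V) = (-1)²·0.9856 + (1)²·1.2 + 2·(-1)·(1)·0.16 = 1.8656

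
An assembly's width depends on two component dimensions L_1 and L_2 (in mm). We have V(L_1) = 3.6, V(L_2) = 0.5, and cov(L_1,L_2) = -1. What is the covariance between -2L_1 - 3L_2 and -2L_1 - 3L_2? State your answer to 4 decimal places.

6.9000

cov(-2L_1 - 3L_2, -2L_1 - 3L_2) = (-2)(-2)V(L_1) + (-3)(-3)V(L_2) + [(-2)(-3) + (-3)(-2)]cov(L_1,L_2)
= 4·3.6 + 9·0.5 + 12·-1 = 6.9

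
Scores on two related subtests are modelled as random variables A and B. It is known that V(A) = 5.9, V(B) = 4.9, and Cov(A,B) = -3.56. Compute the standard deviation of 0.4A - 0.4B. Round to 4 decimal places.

V(0.4A - 0.4B) = (0.4)²·V(A) + (-0.4)²·V(B) + 2·(0.4)·(-0.4)·Cov(A,B)
= 0.16·5.9 + 0.16·4.9 + -0.32·-3.56 = 2.8672
SD(0.4A - 0.4B) = √2.8672 ≈ 1.6933

1.6933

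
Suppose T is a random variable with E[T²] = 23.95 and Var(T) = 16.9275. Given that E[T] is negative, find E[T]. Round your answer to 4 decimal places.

(E[T])² = E[T²] − Var(T) = 23.95 − 16.9275 = 7.0225
E[T] = −√7.0225 = -2.65

-2.6500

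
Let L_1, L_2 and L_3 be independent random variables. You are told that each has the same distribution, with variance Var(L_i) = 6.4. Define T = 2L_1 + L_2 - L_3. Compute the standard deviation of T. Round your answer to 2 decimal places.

6.20

By independence, Var(T) = (2)²Var(L_1) + (1)²Var(L_2) + (-1)²Var(L_3)
= (2)²·6.4 + (1)²·6.4 + (-1)²·6.4 = 38.4
sd(T) = √38.4 ≈ 6.20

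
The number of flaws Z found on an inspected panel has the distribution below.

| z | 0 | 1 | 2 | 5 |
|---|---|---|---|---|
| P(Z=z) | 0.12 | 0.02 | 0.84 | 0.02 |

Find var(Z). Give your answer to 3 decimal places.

E[Z] = (0)(0.12) + (1)(0.02) + (2)(0.84) + (5)(0.02) = 1.8
E[Z²] = (0)²(0.12) + (1)²(0.02) + (2)²(0.84) + (5)²(0.02) = 3.88
var(Z) = E[Z²] − (E[Z])² = 3.88 − (1.8)² = 0.64

0.640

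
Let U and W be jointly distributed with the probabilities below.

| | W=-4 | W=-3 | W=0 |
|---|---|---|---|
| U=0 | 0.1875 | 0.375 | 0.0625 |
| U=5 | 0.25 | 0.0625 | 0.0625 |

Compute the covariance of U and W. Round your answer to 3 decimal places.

-0.195

E[U] = 1.875,  E[W] = -3.0625
E[UW] = -5.9375
Cov(U,W) = E[UW] − E[U]E[W] = -5.9375 − (1.875)(-3.0625) = -0.1953125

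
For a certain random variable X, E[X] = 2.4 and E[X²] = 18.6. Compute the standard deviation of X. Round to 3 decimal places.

V(X) = 18.6 − (2.4)² = 12.84
σ(X) = √12.84 ≈ 3.583

3.583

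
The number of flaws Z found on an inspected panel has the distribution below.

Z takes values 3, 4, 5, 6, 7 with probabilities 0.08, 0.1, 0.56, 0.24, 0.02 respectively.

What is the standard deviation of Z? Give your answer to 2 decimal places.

0.86

E[Z] = (3)(0.08) + (4)(0.1) + (5)(0.56) + (6)(0.24) + (7)(0.02) = 5.02
E[Z²] = (3)²(0.08) + (4)²(0.1) + (5)²(0.56) + (6)²(0.24) + (7)²(0.02) = 25.94
Var(Z) = E[Z²] − (E[Z])² = 25.94 − (5.02)² = 0.7396
SD(Z) = √0.7396 ≈ 0.86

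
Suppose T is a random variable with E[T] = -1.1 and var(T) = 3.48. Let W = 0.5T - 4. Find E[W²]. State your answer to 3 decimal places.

21.573

E[0.5T - 4] = 0.5·-1.1 − 4 = -4.55
var(0.5T - 4) = (0.5)²·3.48 = 0.87
E[W²] = var(W) + (E[W])² = 0.87 + (-4.55)² = 21.5725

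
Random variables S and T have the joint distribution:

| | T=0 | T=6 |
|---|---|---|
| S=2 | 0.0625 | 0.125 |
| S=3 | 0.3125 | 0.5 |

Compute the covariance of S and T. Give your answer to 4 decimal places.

-0.0469

E[S] = 2.8125,  E[T] = 3.75
E[ST] = 10.5
Cov(S,T) = E[ST] − E[S]E[T] = 10.5 − (2.8125)(3.75) = -0.046875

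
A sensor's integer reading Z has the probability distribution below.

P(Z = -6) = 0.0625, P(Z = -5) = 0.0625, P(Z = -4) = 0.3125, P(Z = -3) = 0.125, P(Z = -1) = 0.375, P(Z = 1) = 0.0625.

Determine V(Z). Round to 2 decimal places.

3.48

E[Z] = (-6)(0.0625) + (-5)(0.0625) + (-4)(0.3125) + (-3)(0.125) + (-1)(0.375) + (1)(0.0625) = -2.625
E[Z²] = (-6)²(0.0625) + (-5)²(0.0625) + (-4)²(0.3125) + (-3)²(0.125) + (-1)²(0.375) + (1)²(0.0625) = 10.375
V(Z) = E[Z²] − (E[Z])² = 10.375 − (-2.625)² = 3.484375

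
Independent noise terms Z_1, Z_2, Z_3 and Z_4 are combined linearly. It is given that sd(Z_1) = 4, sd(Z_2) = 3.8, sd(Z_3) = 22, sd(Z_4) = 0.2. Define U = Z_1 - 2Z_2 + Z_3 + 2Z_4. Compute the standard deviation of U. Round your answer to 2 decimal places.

23.62

Var(Z_1) = 16, Var(Z_2) = 14.44, Var(Z_3) = 484, Var(Z_4) = 0.04
By independence, Var(U) = (1)²Var(Z_1) + (-2)²Var(Z_2) + (1)²Var(Z_3) + (2)²Var(Z_4)
= (1)²·16 + (-2)²·14.44 + (1)²·484 + (2)²·0.04 = 557.92
sd(U) = √557.92 ≈ 23.62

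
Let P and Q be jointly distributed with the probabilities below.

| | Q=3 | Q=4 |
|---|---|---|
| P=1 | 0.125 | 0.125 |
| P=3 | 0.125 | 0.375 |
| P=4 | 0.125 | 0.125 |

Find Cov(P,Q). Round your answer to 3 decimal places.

E[P] = 2.75,  E[Q] = 3.625
E[PQ] = 10
Cov(P,Q) = E[PQ] − E[P]E[Q] = 10 − (2.75)(3.625) = 0.03125

0.031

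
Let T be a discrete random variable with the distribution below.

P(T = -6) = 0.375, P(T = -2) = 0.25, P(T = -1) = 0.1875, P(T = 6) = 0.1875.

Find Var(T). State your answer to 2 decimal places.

E[T] = (-6)(0.375) + (-2)(0.25) + (-1)(0.1875) + (6)(0.1875) = -1.8125
E[T²] = (-6)²(0.375) + (-2)²(0.25) + (-1)²(0.1875) + (6)²(0.1875) = 21.4375
Var(T) = E[T²] − (E[T])² = 21.4375 − (-1.8125)² = 18.15234375

18.15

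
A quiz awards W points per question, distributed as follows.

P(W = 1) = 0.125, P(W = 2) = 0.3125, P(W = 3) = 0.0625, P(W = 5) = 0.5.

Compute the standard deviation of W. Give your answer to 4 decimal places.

1.6190

E[W] = (1)(0.125) + (2)(0.3125) + (3)(0.0625) + (5)(0.5) = 3.4375
E[W²] = (1)²(0.125) + (2)²(0.3125) + (3)²(0.0625) + (5)²(0.5) = 14.4375
V(W) = E[W²] − (E[W])² = 14.4375 − (3.4375)² = 2.62109375
SD(W) = √2.62109375 ≈ 1.6190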